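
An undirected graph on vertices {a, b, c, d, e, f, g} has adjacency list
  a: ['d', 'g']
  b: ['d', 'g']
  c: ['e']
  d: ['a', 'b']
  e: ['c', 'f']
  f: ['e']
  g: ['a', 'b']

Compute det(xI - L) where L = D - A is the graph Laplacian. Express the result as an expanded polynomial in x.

Reading degrees in the order [a, b, c, d, e, f, g] gives [2, 2, 1, 2, 2, 1, 2]; set D = diag(2, 2, 1, 2, 2, 1, 2) and form L = D - A. The eigenvalues of L are [0, 0, 1, 2, 2, 3, 4]; the characteristic polynomial is the product of (x - lambda_i), which multiplies out to x^7 - 12x^6 + 55x^5 - 120x^4 + 124x^3 - 48x^2. The constant term is 0 because L is singular (the all-ones vector lies in its kernel). The eigenvalues sum to 12, which equals trace(L) = 2|E|.

x^7 - 12x^6 + 55x^5 - 120x^4 + 124x^3 - 48x^2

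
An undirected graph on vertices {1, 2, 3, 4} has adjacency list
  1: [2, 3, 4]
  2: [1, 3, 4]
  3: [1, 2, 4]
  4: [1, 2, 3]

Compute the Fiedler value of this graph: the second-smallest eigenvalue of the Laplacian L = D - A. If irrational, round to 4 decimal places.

4

Reading degrees in the order [1, 2, 3, 4] gives [3, 3, 3, 3]; set D = diag(3, 3, 3, 3) and form L = D - A. The sorted Laplacian eigenvalues are [0, 4, 4, 4]; the algebraic connectivity is the second entry, 4. The eigenvalues sum to 12, which equals trace(L) = 2|E|.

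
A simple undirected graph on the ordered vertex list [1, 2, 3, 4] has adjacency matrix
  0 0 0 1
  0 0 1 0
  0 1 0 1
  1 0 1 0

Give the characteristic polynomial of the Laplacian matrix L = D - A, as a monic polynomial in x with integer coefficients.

Reading degrees in the order [1, 2, 3, 4] gives [1, 1, 2, 2]; set D = diag(1, 1, 2, 2) and form L = D - A. L has integer entries, so p(x) = det(xI - L) has integer coefficients. Expanding the determinant yields x^4 - 6x^3 + 10x^2 - 4x. The coefficient of x^3 equals -trace(L) = -6, matching the sum of degrees. There is one zero in the spectrum, matching the 1 component. By the matrix-tree theorem the graph has (1/4) * product of the nonzero eigenvalues = 1 spanning tree.

x^4 - 6x^3 + 10x^2 - 4x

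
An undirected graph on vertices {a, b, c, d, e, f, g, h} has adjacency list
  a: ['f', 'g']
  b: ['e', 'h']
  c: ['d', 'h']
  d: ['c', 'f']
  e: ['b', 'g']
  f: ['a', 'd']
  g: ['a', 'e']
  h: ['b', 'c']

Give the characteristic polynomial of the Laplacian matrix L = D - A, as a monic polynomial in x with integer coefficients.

Each diagonal entry of L is the vertex degree and each off-diagonal entry is -1 where an edge is present, 0 otherwise; in the order [a, b, c, d, e, f, g, h] the diagonal is [2, 2, 2, 2, 2, 2, 2, 2]. L has integer entries, so p(x) = det(xI - L) has integer coefficients. Expanding the determinant yields x^8 - 16x^7 + 104x^6 - 352x^5 + 660x^4 - 672x^3 + 336x^2 - 64x. The constant term is 0 because L is singular (the all-ones vector lies in its kernel). By the matrix-tree theorem the graph has (1/8) * product of the nonzero eigenvalues = 8 spanning trees.

x^8 - 16x^7 + 104x^6 - 352x^5 + 660x^4 - 672x^3 + 336x^2 - 64x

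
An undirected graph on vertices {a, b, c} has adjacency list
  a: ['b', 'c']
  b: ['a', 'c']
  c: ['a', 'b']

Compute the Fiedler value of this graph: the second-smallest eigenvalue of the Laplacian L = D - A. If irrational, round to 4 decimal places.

3

With the vertex order [a, b, c], the degrees are [2, 2, 2], giving D = diag(2, 2, 2) and L = D - A. The sorted Laplacian eigenvalues are [0, 3, 3]; the algebraic connectivity is the second entry, 3.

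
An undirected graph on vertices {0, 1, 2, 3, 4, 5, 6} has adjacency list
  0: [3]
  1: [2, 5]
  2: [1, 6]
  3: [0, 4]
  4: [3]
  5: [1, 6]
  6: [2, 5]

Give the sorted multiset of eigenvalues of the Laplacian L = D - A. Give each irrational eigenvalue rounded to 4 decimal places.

With the vertex order [0, 1, 2, 3, 4, 5, 6], the degrees are [1, 2, 2, 2, 1, 2, 2], giving D = diag(1, 2, 2, 2, 1, 2, 2) and L = D - A. Since every row of L sums to 0, the all-ones vector is in the kernel and 0 is an eigenvalue. The 2 zero eigenvalues correspond to the 2 connected components. There are 2 zeros in the spectrum, matching the 2 components.

[0, 0, 1, 2, 2, 3, 4]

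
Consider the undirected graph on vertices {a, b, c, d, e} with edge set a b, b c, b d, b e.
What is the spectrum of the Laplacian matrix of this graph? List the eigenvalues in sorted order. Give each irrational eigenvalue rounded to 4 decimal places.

With the vertex order [a, b, c, d, e], the degrees are [1, 4, 1, 1, 1], giving D = diag(1, 4, 1, 1, 1) and L = D - A. L is symmetric positive semidefinite, so every eigenvalue is real and nonnegative. The eigenvalues sum to 8, which equals trace(L) = 2|E|.

[0, 1, 1, 1, 5]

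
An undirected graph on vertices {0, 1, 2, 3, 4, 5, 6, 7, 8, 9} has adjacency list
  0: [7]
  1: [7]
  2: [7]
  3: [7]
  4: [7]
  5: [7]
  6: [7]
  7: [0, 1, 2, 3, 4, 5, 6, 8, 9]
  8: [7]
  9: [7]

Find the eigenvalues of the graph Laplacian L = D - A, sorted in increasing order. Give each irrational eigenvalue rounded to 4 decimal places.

Each diagonal entry of L is the vertex degree and each off-diagonal entry is -1 where an edge is present, 0 otherwise; in the order [0, 1, 2, 3, 4, 5, 6, 7, 8, 9] the diagonal is [1, 1, 1, 1, 1, 1, 1, 9, 1, 1]. Diagonalising L (or applying a numerical eigensolver to the 10x10 matrix) gives the spectrum above. By the matrix-tree theorem the graph has (1/10) * product of the nonzero eigenvalues = 1 spanning tree.

[0, 1, 1, 1, 1, 1, 1, 1, 1, 10]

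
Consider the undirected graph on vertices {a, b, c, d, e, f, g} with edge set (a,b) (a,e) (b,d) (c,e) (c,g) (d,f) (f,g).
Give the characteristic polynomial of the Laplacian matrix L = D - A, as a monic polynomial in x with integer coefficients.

x^7 - 14x^6 + 77x^5 - 210x^4 + 294x^3 - 196x^2 + 49x

Reading degrees in the order [a, b, c, d, e, f, g] gives [2, 2, 2, 2, 2, 2, 2]; set D = diag(2, 2, 2, 2, 2, 2, 2) and form L = D - A. Computing det(xI - L) by cofactor expansion (or equivalently via sum-over-permutations) gives x^7 - 14x^6 + 77x^5 - 210x^4 + 294x^3 - 196x^2 + 49x. Since p(0) = det(-L) = 0, x divides p(x). By the matrix-tree theorem the graph has (1/7) * product of the nonzero eigenvalues = 7 spanning trees. The eigenvalues sum to 14, which equals trace(L) = 2|E|.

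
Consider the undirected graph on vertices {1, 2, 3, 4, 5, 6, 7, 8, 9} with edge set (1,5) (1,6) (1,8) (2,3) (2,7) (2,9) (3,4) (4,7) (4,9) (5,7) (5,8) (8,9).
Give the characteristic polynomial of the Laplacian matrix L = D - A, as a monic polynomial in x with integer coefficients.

x^9 - 24x^8 + 242x^7 - 1332x^6 + 4346x^5 - 8518x^4 + 9631x^3 - 5574x^2 + 1188x

With the vertex order [1, 2, 3, 4, 5, 6, 7, 8, 9], the degrees are [3, 3, 2, 3, 3, 1, 3, 3, 3], giving D = diag(3, 3, 2, 3, 3, 1, 3, 3, 3) and L = D - A. L has integer entries, so p(x) = det(xI - L) has integer coefficients. Expanding the determinant yields x^9 - 24x^8 + 242x^7 - 1332x^6 + 4346x^5 - 8518x^4 + 9631x^3 - 5574x^2 + 1188x. Since p(0) = det(-L) = 0, x divides p(x).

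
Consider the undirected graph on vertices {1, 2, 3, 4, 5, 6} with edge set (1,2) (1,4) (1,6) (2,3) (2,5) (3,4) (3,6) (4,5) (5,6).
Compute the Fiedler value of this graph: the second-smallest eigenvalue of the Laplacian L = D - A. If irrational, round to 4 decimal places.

Each diagonal entry of L is the vertex degree and each off-diagonal entry is -1 where an edge is present, 0 otherwise; in the order [1, 2, 3, 4, 5, 6] the diagonal is [3, 3, 3, 3, 3, 3]. The sorted Laplacian eigenvalues are [0, 3, 3, 3, 3, 6]; the algebraic connectivity is the second entry, 3. By the matrix-tree theorem the graph has (1/6) * product of the nonzero eigenvalues = 81 spanning trees.

3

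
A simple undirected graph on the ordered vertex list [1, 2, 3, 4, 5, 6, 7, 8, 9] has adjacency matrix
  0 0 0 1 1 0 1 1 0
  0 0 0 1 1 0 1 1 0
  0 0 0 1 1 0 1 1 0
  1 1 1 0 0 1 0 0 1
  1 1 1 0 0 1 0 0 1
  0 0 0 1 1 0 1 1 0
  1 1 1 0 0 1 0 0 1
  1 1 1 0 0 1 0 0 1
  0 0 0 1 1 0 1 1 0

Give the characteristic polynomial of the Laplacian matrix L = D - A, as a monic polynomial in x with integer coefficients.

Reading degrees in the order [1, 2, 3, 4, 5, 6, 7, 8, 9] gives [4, 4, 4, 5, 5, 4, 5, 5, 4]; set D = diag(4, 4, 4, 5, 5, 4, 5, 5, 4) and form L = D - A. L has integer entries, so p(x) = det(xI - L) has integer coefficients. Expanding the determinant yields x^9 - 40x^8 + 690x^7 - 6720x^6 + 40485x^5 - 154704x^4 + 366560x^3 - 492800x^2 + 288000x. Since p(0) = det(-L) = 0, x divides p(x). The eigenvalues sum to 40, which equals trace(L) = 2|E|.

x^9 - 40x^8 + 690x^7 - 6720x^6 + 40485x^5 - 154704x^4 + 366560x^3 - 492800x^2 + 288000x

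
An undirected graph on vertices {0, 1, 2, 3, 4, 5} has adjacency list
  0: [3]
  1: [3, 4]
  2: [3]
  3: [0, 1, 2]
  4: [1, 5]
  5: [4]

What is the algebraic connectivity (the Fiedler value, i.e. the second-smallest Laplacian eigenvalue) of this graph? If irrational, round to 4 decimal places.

Each diagonal entry of L is the vertex degree and each off-diagonal entry is -1 where an edge is present, 0 otherwise; in the order [0, 1, 2, 3, 4, 5] the diagonal is [1, 2, 1, 3, 2, 1]. The smallest Laplacian eigenvalue is always 0. The next one, lambda_2 = 0.3249, measures how hard the graph is to disconnect: larger values mean better connectivity.

0.3249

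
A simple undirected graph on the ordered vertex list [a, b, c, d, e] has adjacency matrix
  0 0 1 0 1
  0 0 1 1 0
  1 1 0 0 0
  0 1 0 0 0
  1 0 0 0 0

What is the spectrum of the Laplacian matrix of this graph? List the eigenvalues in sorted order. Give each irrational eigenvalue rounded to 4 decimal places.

Reading degrees in the order [a, b, c, d, e] gives [2, 2, 2, 1, 1]; set D = diag(2, 2, 2, 1, 1) and form L = D - A. L is symmetric positive semidefinite, so every eigenvalue is real and nonnegative. The single zero eigenvalue shows the graph is connected. By the matrix-tree theorem the graph has (1/5) * product of the nonzero eigenvalues = 1 spanning tree.

[0, 0.3820, 1.3820, 2.6180, 3.6180]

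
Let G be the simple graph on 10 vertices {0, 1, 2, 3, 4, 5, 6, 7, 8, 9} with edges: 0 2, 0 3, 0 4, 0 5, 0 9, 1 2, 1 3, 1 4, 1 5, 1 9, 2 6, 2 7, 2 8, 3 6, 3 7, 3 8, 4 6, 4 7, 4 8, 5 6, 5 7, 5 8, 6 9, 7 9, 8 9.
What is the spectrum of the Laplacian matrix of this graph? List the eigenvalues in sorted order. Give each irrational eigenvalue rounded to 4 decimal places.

With the vertex order [0, 1, 2, 3, 4, 5, 6, 7, 8, 9], the degrees are [5, 5, 5, 5, 5, 5, 5, 5, 5, 5], giving D = diag(5, 5, 5, 5, 5, 5, 5, 5, 5, 5) and L = D - A. L is symmetric positive semidefinite, so every eigenvalue is real and nonnegative. The eigenvalues sum to 50, which equals trace(L) = 2|E|. The largest eigenvalue, 10, is at most the vertex count 10.

[0, 5, 5, 5, 5, 5, 5, 5, 5, 10]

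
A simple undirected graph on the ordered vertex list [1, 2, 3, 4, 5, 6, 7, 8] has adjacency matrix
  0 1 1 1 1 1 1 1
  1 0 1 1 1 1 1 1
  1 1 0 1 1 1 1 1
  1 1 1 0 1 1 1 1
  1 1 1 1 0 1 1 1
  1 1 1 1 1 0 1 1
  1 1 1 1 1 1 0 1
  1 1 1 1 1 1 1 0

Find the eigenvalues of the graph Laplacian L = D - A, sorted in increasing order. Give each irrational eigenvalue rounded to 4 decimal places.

With the vertex order [1, 2, 3, 4, 5, 6, 7, 8], the degrees are [7, 7, 7, 7, 7, 7, 7, 7], giving D = diag(7, 7, 7, 7, 7, 7, 7, 7) and L = D - A. Since every row of L sums to 0, the all-ones vector is in the kernel and 0 is an eigenvalue. The eigenvalues sum to 56, which equals trace(L) = 2|E|.

[0, 8, 8, 8, 8, 8, 8, 8]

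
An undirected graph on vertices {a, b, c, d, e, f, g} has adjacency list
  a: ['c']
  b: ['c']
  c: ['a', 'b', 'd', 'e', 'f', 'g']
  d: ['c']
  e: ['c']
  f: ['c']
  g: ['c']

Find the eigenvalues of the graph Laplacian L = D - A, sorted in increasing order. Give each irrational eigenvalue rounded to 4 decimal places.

Reading degrees in the order [a, b, c, d, e, f, g] gives [1, 1, 6, 1, 1, 1, 1]; set D = diag(1, 1, 6, 1, 1, 1, 1) and form L = D - A. Since every row of L sums to 0, the all-ones vector is in the kernel and 0 is an eigenvalue. The single zero eigenvalue shows the graph is connected. By the matrix-tree theorem the graph has (1/7) * product of the nonzero eigenvalues = 1 spanning tree.

[0, 1, 1, 1, 1, 1, 7]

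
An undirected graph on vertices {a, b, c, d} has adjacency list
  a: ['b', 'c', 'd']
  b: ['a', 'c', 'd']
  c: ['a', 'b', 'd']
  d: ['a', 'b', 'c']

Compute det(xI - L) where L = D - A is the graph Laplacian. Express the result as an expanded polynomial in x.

Reading degrees in the order [a, b, c, d] gives [3, 3, 3, 3]; set D = diag(3, 3, 3, 3) and form L = D - A. L has integer entries, so p(x) = det(xI - L) has integer coefficients. Expanding the determinant yields x^4 - 12x^3 + 48x^2 - 64x. The coefficient of x^3 equals -trace(L) = -12, matching the sum of degrees. The eigenvalues sum to 12, which equals trace(L) = 2|E|.

x^4 - 12x^3 + 48x^2 - 64x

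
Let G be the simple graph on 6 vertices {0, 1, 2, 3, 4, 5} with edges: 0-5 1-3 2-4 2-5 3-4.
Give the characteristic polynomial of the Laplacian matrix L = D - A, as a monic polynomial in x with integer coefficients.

x^6 - 10x^5 + 36x^4 - 56x^3 + 35x^2 - 6x

Reading degrees in the order [0, 1, 2, 3, 4, 5] gives [1, 1, 2, 2, 2, 2]; set D = diag(1, 1, 2, 2, 2, 2) and form L = D - A. Computing det(xI - L) by cofactor expansion (or equivalently via sum-over-permutations) gives x^6 - 10x^5 + 36x^4 - 56x^3 + 35x^2 - 6x. Since p(0) = det(-L) = 0, x divides p(x). There is one zero in the spectrum, matching the 1 component.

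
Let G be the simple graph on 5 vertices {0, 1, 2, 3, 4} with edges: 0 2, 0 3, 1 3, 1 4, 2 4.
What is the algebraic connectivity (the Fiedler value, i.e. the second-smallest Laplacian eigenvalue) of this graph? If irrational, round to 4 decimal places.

1.3820

Reading degrees in the order [0, 1, 2, 3, 4] gives [2, 2, 2, 2, 2]; set D = diag(2, 2, 2, 2, 2) and form L = D - A. The smallest Laplacian eigenvalue is always 0. The next one, lambda_2 = 1.3820, measures how hard the graph is to disconnect: larger values mean better connectivity. The largest eigenvalue, 3.6180, is at most the vertex count 5.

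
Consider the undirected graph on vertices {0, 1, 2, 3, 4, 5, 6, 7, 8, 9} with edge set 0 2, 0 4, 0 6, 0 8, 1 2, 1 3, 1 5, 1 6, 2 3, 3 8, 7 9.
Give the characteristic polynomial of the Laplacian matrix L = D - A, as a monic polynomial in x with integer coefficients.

x^10 - 22x^9 + 200x^8 - 978x^7 + 2807x^6 - 4832x^5 + 4857x^4 - 2594x^3 + 560x^2

Each diagonal entry of L is the vertex degree and each off-diagonal entry is -1 where an edge is present, 0 otherwise; in the order [0, 1, 2, 3, 4, 5, 6, 7, 8, 9] the diagonal is [4, 4, 3, 3, 1, 1, 2, 1, 2, 1]. Computing det(xI - L) by cofactor expansion (or equivalently via sum-over-permutations) gives x^10 - 22x^9 + 200x^8 - 978x^7 + 2807x^6 - 4832x^5 + 4857x^4 - 2594x^3 + 560x^2. The coefficient of x^9 equals -trace(L) = -22, matching the sum of degrees. There are 2 zeros in the spectrum, matching the 2 components. The eigenvalues sum to 22, which equals trace(L) = 2|E|.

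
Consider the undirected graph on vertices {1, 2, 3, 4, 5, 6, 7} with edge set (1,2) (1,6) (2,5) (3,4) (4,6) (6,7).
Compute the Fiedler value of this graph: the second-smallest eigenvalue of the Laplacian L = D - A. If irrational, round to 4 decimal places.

Each diagonal entry of L is the vertex degree and each off-diagonal entry is -1 where an edge is present, 0 otherwise; in the order [1, 2, 3, 4, 5, 6, 7] the diagonal is [2, 2, 1, 2, 1, 3, 1]. Computing the eigenvalues of L and sorting gives [0, 0.2603, 0.6262, 1.4055, 2.2742, 3.0996, 4.3342]. The Fiedler value lambda_2 = 0.2603 is strictly positive, so the graph is connected.

0.2603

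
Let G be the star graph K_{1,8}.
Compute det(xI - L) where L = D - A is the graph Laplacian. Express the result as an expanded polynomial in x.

The graph has 9 vertices and degree multiset [8, 1, 1, 1, 1, 1, 1, 1, 1]; D is the diagonal matrix of degrees and L = D - A. Computing det(xI - L) by cofactor expansion (or equivalently via sum-over-permutations) gives x^9 - 16x^8 + 84x^7 - 224x^6 + 350x^5 - 336x^4 + 196x^3 - 64x^2 + 9x. Since p(0) = det(-L) = 0, x divides p(x). The eigenvalues sum to 16, which equals trace(L) = 2|E|.

x^9 - 16x^8 + 84x^7 - 224x^6 + 350x^5 - 336x^4 + 196x^3 - 64x^2 + 9x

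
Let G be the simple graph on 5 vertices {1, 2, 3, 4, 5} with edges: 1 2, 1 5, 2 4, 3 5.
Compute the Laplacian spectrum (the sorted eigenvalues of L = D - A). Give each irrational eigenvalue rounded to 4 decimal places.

With the vertex order [1, 2, 3, 4, 5], the degrees are [2, 2, 1, 1, 2], giving D = diag(2, 2, 1, 1, 2) and L = D - A. Diagonalising L (or applying a numerical eigensolver to the 5x5 matrix) gives the spectrum above. The single zero eigenvalue shows the graph is connected. The eigenvalues sum to 8, which equals trace(L) = 2|E|.

[0, 0.3820, 1.3820, 2.6180, 3.6180]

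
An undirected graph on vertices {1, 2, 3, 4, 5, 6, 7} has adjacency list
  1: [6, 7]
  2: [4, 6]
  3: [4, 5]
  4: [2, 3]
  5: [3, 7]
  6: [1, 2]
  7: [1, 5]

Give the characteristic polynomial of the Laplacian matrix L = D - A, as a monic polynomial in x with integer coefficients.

x^7 - 14x^6 + 77x^5 - 210x^4 + 294x^3 - 196x^2 + 49x

Each diagonal entry of L is the vertex degree and each off-diagonal entry is -1 where an edge is present, 0 otherwise; in the order [1, 2, 3, 4, 5, 6, 7] the diagonal is [2, 2, 2, 2, 2, 2, 2]. Computing det(xI - L) by cofactor expansion (or equivalently via sum-over-permutations) gives x^7 - 14x^6 + 77x^5 - 210x^4 + 294x^3 - 196x^2 + 49x. The coefficient of x^6 equals -trace(L) = -14, matching the sum of degrees. By the matrix-tree theorem the graph has (1/7) * product of the nonzero eigenvalues = 7 spanning trees.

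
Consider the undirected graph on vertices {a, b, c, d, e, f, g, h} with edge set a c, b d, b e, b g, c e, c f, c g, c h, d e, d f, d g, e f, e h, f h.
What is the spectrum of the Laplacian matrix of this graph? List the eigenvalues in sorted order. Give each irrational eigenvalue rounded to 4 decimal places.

Each diagonal entry of L is the vertex degree and each off-diagonal entry is -1 where an edge is present, 0 otherwise; in the order [a, b, c, d, e, f, g, h] the diagonal is [1, 3, 5, 4, 5, 4, 3, 3]. Since every row of L sums to 0, the all-ones vector is in the kernel and 0 is an eigenvalue.

[0, 0.8943, 1.9169, 3.5543, 4, 5.1717, 5.7385, 6.7243]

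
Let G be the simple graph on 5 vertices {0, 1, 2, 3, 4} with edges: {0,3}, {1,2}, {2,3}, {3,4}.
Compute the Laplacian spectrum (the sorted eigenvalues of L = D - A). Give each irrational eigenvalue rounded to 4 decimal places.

With the vertex order [0, 1, 2, 3, 4], the degrees are [1, 1, 2, 3, 1], giving D = diag(1, 1, 2, 3, 1) and L = D - A. Diagonalising L (or applying a numerical eigensolver to the 5x5 matrix) gives the spectrum above. By the matrix-tree theorem the graph has (1/5) * product of the nonzero eigenvalues = 1 spanning tree. The largest eigenvalue, 4.1701, is at most the vertex count 5.

[0, 0.5188, 1, 2.3111, 4.1701]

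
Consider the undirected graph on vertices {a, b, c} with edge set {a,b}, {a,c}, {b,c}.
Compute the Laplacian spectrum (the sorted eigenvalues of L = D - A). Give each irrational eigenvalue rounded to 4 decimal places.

[0, 3, 3]

Each diagonal entry of L is the vertex degree and each off-diagonal entry is -1 where an edge is present, 0 otherwise; in the order [a, b, c] the diagonal is [2, 2, 2]. Since every row of L sums to 0, the all-ones vector is in the kernel and 0 is an eigenvalue.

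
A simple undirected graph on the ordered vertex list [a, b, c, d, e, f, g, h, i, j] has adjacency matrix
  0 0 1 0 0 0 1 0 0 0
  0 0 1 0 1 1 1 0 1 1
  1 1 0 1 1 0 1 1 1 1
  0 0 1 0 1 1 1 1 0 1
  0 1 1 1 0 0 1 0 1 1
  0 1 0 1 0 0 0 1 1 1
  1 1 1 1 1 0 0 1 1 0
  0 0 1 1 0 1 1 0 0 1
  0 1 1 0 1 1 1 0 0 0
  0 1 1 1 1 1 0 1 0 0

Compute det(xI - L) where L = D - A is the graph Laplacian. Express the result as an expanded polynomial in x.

Each diagonal entry of L is the vertex degree and each off-diagonal entry is -1 where an edge is present, 0 otherwise; in the order [a, b, c, d, e, f, g, h, i, j] the diagonal is [2, 6, 8, 6, 6, 5, 7, 5, 5, 6]. Computing det(xI - L) by cofactor expansion (or equivalently via sum-over-permutations) gives x^10 - 56x^9 + 1372x^8 - 19272x^7 + 170709x^6 - 986358x^5 + 3704880x^4 - 8681314x^3 + 11432697x^2 - 6373150x. The coefficient of x^9 equals -trace(L) = -56, matching the sum of degrees. By the matrix-tree theorem the graph has (1/10) * product of the nonzero eigenvalues = 637315 spanning trees. The eigenvalues sum to 56, which equals trace(L) = 2|E|.

x^10 - 56x^9 + 1372x^8 - 19272x^7 + 170709x^6 - 986358x^5 + 3704880x^4 - 8681314x^3 + 11432697x^2 - 6373150x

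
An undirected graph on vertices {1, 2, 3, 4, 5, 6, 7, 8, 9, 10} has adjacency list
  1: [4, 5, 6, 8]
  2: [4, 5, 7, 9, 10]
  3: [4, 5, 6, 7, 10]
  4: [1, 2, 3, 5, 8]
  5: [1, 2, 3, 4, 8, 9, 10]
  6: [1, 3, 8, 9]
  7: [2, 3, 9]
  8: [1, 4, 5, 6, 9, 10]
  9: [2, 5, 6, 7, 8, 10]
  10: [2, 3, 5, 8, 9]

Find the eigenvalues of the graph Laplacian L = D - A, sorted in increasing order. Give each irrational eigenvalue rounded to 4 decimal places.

[0, 2.3649, 3.6323, 4.0842, 4.6507, 5.5045, 6.1612, 7.1845, 7.8510, 8.5667]

Reading degrees in the order [1, 2, 3, 4, 5, 6, 7, 8, 9, 10] gives [4, 5, 5, 5, 7, 4, 3, 6, 6, 5]; set D = diag(4, 5, 5, 5, 7, 4, 3, 6, 6, 5) and form L = D - A. L is symmetric positive semidefinite, so every eigenvalue is real and nonnegative. The single zero eigenvalue shows the graph is connected. The eigenvalues sum to 50, which equals trace(L) = 2|E|.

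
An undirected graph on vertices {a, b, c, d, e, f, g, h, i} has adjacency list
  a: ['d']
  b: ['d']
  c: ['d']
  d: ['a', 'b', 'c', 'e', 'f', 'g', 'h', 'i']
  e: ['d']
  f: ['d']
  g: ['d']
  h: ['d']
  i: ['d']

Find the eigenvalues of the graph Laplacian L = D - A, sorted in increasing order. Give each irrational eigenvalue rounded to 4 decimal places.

Each diagonal entry of L is the vertex degree and each off-diagonal entry is -1 where an edge is present, 0 otherwise; in the order [a, b, c, d, e, f, g, h, i] the diagonal is [1, 1, 1, 8, 1, 1, 1, 1, 1]. The multiplicity of 0 as a Laplacian eigenvalue equals the number of connected components.

[0, 1, 1, 1, 1, 1, 1, 1, 9]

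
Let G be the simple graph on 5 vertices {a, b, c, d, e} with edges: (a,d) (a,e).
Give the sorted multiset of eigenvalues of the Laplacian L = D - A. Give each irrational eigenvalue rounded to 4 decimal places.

Each diagonal entry of L is the vertex degree and each off-diagonal entry is -1 where an edge is present, 0 otherwise; in the order [a, b, c, d, e] the diagonal is [2, 0, 0, 1, 1]. The multiplicity of 0 as a Laplacian eigenvalue equals the number of connected components. The 3 zero eigenvalues correspond to the 3 connected components. There are 3 zeros in the spectrum, matching the 3 components. The eigenvalues sum to 4, which equals trace(L) = 2|E|.

[0, 0, 0, 1, 3]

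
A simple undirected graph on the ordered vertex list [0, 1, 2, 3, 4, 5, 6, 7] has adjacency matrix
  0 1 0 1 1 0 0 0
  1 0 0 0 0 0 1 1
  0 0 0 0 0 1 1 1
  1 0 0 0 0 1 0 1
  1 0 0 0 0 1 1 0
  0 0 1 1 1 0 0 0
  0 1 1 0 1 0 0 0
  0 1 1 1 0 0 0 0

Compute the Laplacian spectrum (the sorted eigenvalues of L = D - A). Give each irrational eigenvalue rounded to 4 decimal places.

Reading degrees in the order [0, 1, 2, 3, 4, 5, 6, 7] gives [3, 3, 3, 3, 3, 3, 3, 3]; set D = diag(3, 3, 3, 3, 3, 3, 3, 3) and form L = D - A. The multiplicity of 0 as a Laplacian eigenvalue equals the number of connected components. There is one zero in the spectrum, matching the 1 component.

[0, 2, 2, 2, 4, 4, 4, 6]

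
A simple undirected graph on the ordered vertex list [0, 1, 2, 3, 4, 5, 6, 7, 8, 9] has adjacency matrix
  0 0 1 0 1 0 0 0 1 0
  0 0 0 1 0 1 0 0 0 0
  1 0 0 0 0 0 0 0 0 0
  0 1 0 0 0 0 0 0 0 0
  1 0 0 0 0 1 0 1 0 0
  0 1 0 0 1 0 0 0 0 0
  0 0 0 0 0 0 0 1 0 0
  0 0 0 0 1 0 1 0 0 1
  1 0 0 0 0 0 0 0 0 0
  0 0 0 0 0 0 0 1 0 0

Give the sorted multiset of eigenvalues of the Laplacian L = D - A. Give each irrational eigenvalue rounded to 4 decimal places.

[0, 0.2154, 0.2679, 1, 1, 1.2059, 2.3671, 3.3375, 3.7321, 4.8742]

Each diagonal entry of L is the vertex degree and each off-diagonal entry is -1 where an edge is present, 0 otherwise; in the order [0, 1, 2, 3, 4, 5, 6, 7, 8, 9] the diagonal is [3, 2, 1, 1, 3, 2, 1, 3, 1, 1]. Since every row of L sums to 0, the all-ones vector is in the kernel and 0 is an eigenvalue. The single zero eigenvalue shows the graph is connected. By the matrix-tree theorem the graph has (1/10) * product of the nonzero eigenvalues = 1 spanning tree. The eigenvalues sum to 18, which equals trace(L) = 2|E|.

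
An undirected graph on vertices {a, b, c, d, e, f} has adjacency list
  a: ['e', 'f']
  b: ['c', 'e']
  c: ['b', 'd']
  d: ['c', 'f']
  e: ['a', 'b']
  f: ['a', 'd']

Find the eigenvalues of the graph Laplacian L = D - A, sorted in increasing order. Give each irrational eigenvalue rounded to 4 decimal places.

With the vertex order [a, b, c, d, e, f], the degrees are [2, 2, 2, 2, 2, 2], giving D = diag(2, 2, 2, 2, 2, 2) and L = D - A. Diagonalising L (or applying a numerical eigensolver to the 6x6 matrix) gives the spectrum above. By the matrix-tree theorem the graph has (1/6) * product of the nonzero eigenvalues = 6 spanning trees.

[0, 1, 1, 3, 3, 4]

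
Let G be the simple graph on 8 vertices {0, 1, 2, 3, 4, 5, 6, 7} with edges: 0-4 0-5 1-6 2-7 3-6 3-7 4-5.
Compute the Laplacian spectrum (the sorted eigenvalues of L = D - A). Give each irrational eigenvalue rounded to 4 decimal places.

Each diagonal entry of L is the vertex degree and each off-diagonal entry is -1 where an edge is present, 0 otherwise; in the order [0, 1, 2, 3, 4, 5, 6, 7] the diagonal is [2, 1, 1, 2, 2, 2, 2, 2]. L is symmetric positive semidefinite, so every eigenvalue is real and nonnegative. The 2 zero eigenvalues correspond to the 2 connected components. The largest eigenvalue, 3.6180, is at most the vertex count 8.

[0, 0, 0.3820, 1.3820, 2.6180, 3, 3, 3.6180]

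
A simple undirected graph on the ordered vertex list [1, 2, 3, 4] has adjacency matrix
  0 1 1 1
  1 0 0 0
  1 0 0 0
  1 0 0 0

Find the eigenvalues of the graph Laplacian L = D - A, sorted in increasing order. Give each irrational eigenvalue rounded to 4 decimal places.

Each diagonal entry of L is the vertex degree and each off-diagonal entry is -1 where an edge is present, 0 otherwise; in the order [1, 2, 3, 4] the diagonal is [3, 1, 1, 1]. Since every row of L sums to 0, the all-ones vector is in the kernel and 0 is an eigenvalue. The single zero eigenvalue shows the graph is connected.

[0, 1, 1, 4]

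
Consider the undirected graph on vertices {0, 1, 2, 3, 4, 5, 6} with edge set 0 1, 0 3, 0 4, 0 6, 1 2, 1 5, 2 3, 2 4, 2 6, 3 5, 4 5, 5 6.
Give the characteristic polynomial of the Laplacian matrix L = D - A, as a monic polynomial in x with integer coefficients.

x^7 - 24x^6 + 234x^5 - 1192x^4 + 3357x^3 - 4968x^2 + 3024x

Reading degrees in the order [0, 1, 2, 3, 4, 5, 6] gives [4, 3, 4, 3, 3, 4, 3]; set D = diag(4, 3, 4, 3, 3, 4, 3) and form L = D - A. L has integer entries, so p(x) = det(xI - L) has integer coefficients. Expanding the determinant yields x^7 - 24x^6 + 234x^5 - 1192x^4 + 3357x^3 - 4968x^2 + 3024x. The coefficient of x^6 equals -trace(L) = -24, matching the sum of degrees. The largest eigenvalue, 7, is at most the vertex count 7.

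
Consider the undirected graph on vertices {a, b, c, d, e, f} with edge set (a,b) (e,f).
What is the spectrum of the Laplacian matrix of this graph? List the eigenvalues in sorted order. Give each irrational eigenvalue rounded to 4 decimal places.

[0, 0, 0, 0, 2, 2]

Reading degrees in the order [a, b, c, d, e, f] gives [1, 1, 0, 0, 1, 1]; set D = diag(1, 1, 0, 0, 1, 1) and form L = D - A. The multiplicity of 0 as a Laplacian eigenvalue equals the number of connected components. The 4 zero eigenvalues correspond to the 4 connected components. There are 4 zeros in the spectrum, matching the 4 components.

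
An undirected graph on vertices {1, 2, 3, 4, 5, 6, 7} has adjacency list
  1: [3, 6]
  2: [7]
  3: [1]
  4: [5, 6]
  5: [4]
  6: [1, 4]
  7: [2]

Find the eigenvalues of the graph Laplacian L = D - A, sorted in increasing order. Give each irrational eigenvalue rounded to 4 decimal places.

[0, 0, 0.3820, 1.3820, 2, 2.6180, 3.6180]

Reading degrees in the order [1, 2, 3, 4, 5, 6, 7] gives [2, 1, 1, 2, 1, 2, 1]; set D = diag(2, 1, 1, 2, 1, 2, 1) and form L = D - A. The multiplicity of 0 as a Laplacian eigenvalue equals the number of connected components. The 2 zero eigenvalues correspond to the 2 connected components. The largest eigenvalue, 3.6180, is at most the vertex count 7. There are 2 zeros in the spectrum, matching the 2 components.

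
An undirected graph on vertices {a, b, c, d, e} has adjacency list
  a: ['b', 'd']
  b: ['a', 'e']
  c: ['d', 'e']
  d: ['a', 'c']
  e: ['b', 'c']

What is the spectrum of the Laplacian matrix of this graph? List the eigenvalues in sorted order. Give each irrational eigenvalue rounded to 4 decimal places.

Each diagonal entry of L is the vertex degree and each off-diagonal entry is -1 where an edge is present, 0 otherwise; in the order [a, b, c, d, e] the diagonal is [2, 2, 2, 2, 2]. Diagonalising L (or applying a numerical eigensolver to the 5x5 matrix) gives the spectrum above. The single zero eigenvalue shows the graph is connected. By the matrix-tree theorem the graph has (1/5) * product of the nonzero eigenvalues = 5 spanning trees. The largest eigenvalue, 3.6180, is at most the vertex count 5.

[0, 1.3820, 1.3820, 3.6180, 3.6180]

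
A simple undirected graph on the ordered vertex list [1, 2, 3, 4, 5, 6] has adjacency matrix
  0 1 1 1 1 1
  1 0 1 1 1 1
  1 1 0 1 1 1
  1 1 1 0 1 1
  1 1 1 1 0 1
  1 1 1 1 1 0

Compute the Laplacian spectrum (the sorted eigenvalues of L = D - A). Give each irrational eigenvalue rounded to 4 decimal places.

[0, 6, 6, 6, 6, 6]

Each diagonal entry of L is the vertex degree and each off-diagonal entry is -1 where an edge is present, 0 otherwise; in the order [1, 2, 3, 4, 5, 6] the diagonal is [5, 5, 5, 5, 5, 5]. Since every row of L sums to 0, the all-ones vector is in the kernel and 0 is an eigenvalue. The single zero eigenvalue shows the graph is connected. By the matrix-tree theorem the graph has (1/6) * product of the nonzero eigenvalues = 1296 spanning trees.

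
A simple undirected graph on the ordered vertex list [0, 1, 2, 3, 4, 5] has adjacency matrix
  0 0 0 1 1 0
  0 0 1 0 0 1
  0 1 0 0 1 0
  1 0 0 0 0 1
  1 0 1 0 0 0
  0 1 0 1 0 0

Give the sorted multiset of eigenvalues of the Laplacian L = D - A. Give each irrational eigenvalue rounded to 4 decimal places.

Each diagonal entry of L is the vertex degree and each off-diagonal entry is -1 where an edge is present, 0 otherwise; in the order [0, 1, 2, 3, 4, 5] the diagonal is [2, 2, 2, 2, 2, 2]. The multiplicity of 0 as a Laplacian eigenvalue equals the number of connected components.

[0, 1, 1, 3, 3, 4]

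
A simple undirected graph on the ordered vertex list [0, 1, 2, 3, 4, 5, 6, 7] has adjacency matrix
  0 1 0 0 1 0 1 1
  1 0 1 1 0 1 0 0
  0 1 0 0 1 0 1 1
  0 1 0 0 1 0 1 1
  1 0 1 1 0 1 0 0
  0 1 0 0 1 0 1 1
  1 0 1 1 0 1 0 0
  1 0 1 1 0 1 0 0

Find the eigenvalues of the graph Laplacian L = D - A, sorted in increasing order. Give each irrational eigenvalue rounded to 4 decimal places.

[0, 4, 4, 4, 4, 4, 4, 8]

With the vertex order [0, 1, 2, 3, 4, 5, 6, 7], the degrees are [4, 4, 4, 4, 4, 4, 4, 4], giving D = diag(4, 4, 4, 4, 4, 4, 4, 4) and L = D - A. The multiplicity of 0 as a Laplacian eigenvalue equals the number of connected components.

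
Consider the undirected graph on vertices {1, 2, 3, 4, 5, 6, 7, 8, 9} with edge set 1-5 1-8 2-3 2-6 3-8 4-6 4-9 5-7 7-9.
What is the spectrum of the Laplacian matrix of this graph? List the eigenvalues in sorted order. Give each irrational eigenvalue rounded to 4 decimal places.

Each diagonal entry of L is the vertex degree and each off-diagonal entry is -1 where an edge is present, 0 otherwise; in the order [1, 2, 3, 4, 5, 6, 7, 8, 9] the diagonal is [2, 2, 2, 2, 2, 2, 2, 2, 2]. Since every row of L sums to 0, the all-ones vector is in the kernel and 0 is an eigenvalue. There is one zero in the spectrum, matching the 1 component.

[0, 0.4679, 0.4679, 1.6527, 1.6527, 3, 3, 3.8794, 3.8794]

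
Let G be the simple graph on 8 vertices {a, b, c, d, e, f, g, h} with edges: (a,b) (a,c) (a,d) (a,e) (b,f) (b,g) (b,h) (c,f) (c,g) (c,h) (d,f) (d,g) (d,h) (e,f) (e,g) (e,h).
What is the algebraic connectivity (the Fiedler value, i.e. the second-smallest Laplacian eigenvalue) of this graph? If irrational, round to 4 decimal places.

Reading degrees in the order [a, b, c, d, e, f, g, h] gives [4, 4, 4, 4, 4, 4, 4, 4]; set D = diag(4, 4, 4, 4, 4, 4, 4, 4) and form L = D - A. Computing the eigenvalues of L and sorting gives [0, 4, 4, 4, 4, 4, 4, 8]. The Fiedler value lambda_2 = 4 is strictly positive, so the graph is connected. By the matrix-tree theorem the graph has (1/8) * product of the nonzero eigenvalues = 4096 spanning trees. The largest eigenvalue, 8, is at most the vertex count 8.

4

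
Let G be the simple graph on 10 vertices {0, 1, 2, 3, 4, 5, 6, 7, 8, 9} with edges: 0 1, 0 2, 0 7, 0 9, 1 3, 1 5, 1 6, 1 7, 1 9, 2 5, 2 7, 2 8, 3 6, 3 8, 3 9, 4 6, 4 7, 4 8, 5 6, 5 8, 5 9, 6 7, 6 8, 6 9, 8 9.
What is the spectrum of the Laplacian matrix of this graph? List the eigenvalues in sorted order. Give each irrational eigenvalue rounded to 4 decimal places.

With the vertex order [0, 1, 2, 3, 4, 5, 6, 7, 8, 9], the degrees are [4, 6, 4, 4, 3, 5, 7, 5, 6, 6], giving D = diag(4, 6, 4, 4, 3, 5, 7, 5, 6, 6) and L = D - A. L is symmetric positive semidefinite, so every eigenvalue is real and nonnegative. There is one zero in the spectrum, matching the 1 component. The eigenvalues sum to 50, which equals trace(L) = 2|E|.

[0, 2.6518, 2.8832, 3.9019, 4.8793, 5.3747, 6.8327, 7.4645, 7.7421, 8.2700]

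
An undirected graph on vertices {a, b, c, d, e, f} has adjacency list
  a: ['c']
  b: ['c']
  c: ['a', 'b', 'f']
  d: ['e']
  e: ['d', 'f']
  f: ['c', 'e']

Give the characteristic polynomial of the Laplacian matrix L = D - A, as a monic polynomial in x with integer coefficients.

x^6 - 10x^5 + 35x^4 - 52x^3 + 32x^2 - 6x

Reading degrees in the order [a, b, c, d, e, f] gives [1, 1, 3, 1, 2, 2]; set D = diag(1, 1, 3, 1, 2, 2) and form L = D - A. Computing det(xI - L) by cofactor expansion (or equivalently via sum-over-permutations) gives x^6 - 10x^5 + 35x^4 - 52x^3 + 32x^2 - 6x. The coefficient of x^5 equals -trace(L) = -10, matching the sum of degrees. By the matrix-tree theorem the graph has (1/6) * product of the nonzero eigenvalues = 1 spanning tree. There is one zero in the spectrum, matching the 1 component.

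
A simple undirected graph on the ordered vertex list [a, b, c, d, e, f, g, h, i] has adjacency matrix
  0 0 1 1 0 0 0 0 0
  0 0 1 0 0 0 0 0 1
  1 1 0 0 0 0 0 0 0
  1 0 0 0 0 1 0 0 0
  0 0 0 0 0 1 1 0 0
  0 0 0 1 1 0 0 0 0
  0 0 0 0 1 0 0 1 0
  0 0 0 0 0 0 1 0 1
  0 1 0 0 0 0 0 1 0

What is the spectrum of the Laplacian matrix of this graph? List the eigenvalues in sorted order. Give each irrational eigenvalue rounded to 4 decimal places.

[0, 0.4679, 0.4679, 1.6527, 1.6527, 3, 3, 3.8794, 3.8794]

Reading degrees in the order [a, b, c, d, e, f, g, h, i] gives [2, 2, 2, 2, 2, 2, 2, 2, 2]; set D = diag(2, 2, 2, 2, 2, 2, 2, 2, 2) and form L = D - A. L is symmetric positive semidefinite, so every eigenvalue is real and nonnegative. There is one zero in the spectrum, matching the 1 component. The eigenvalues sum to 18, which equals trace(L) = 2|E|.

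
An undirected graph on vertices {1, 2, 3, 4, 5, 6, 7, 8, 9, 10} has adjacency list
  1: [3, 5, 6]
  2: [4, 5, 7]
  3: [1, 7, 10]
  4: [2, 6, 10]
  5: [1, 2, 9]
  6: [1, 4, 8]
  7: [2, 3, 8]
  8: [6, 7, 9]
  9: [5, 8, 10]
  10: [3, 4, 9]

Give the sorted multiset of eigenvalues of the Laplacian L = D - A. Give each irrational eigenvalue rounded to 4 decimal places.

Reading degrees in the order [1, 2, 3, 4, 5, 6, 7, 8, 9, 10] gives [3, 3, 3, 3, 3, 3, 3, 3, 3, 3]; set D = diag(3, 3, 3, 3, 3, 3, 3, 3, 3, 3) and form L = D - A. The multiplicity of 0 as a Laplacian eigenvalue equals the number of connected components.

[0, 2, 2, 2, 2, 2, 5, 5, 5, 5]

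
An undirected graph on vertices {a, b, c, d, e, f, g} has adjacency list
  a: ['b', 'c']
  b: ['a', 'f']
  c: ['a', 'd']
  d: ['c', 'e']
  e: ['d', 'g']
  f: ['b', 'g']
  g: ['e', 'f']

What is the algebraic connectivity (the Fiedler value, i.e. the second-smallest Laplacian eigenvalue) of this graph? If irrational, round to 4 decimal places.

0.7530

With the vertex order [a, b, c, d, e, f, g], the degrees are [2, 2, 2, 2, 2, 2, 2], giving D = diag(2, 2, 2, 2, 2, 2, 2) and L = D - A. The sorted Laplacian eigenvalues are [0, 0.7530, 0.7530, 2.4450, 2.4450, 3.8019, 3.8019]; the algebraic connectivity is the second entry, 0.7530.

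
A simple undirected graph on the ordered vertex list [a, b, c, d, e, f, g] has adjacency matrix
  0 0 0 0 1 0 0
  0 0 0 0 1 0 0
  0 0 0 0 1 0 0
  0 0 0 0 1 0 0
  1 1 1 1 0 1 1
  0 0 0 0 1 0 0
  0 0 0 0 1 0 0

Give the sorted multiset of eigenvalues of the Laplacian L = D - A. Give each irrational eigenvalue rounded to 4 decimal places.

With the vertex order [a, b, c, d, e, f, g], the degrees are [1, 1, 1, 1, 6, 1, 1], giving D = diag(1, 1, 1, 1, 6, 1, 1) and L = D - A. L is symmetric positive semidefinite, so every eigenvalue is real and nonnegative. The largest eigenvalue, 7, is at most the vertex count 7.

[0, 1, 1, 1, 1, 1, 7]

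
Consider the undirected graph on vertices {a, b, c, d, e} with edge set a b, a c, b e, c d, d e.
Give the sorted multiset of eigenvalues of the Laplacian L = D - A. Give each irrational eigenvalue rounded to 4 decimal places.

[0, 1.3820, 1.3820, 3.6180, 3.6180]

Reading degrees in the order [a, b, c, d, e] gives [2, 2, 2, 2, 2]; set D = diag(2, 2, 2, 2, 2) and form L = D - A. The multiplicity of 0 as a Laplacian eigenvalue equals the number of connected components. By the matrix-tree theorem the graph has (1/5) * product of the nonzero eigenvalues = 5 spanning trees.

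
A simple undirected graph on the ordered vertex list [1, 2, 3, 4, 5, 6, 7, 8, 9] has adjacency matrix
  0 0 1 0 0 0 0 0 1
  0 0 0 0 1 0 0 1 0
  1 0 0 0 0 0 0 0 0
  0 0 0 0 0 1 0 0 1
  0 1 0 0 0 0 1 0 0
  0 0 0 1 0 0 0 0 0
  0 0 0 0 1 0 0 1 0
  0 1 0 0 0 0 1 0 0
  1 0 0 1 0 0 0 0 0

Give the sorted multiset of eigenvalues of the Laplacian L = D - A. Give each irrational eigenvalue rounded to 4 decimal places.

[0, 0, 0.3820, 1.3820, 2, 2, 2.6180, 3.6180, 4]

With the vertex order [1, 2, 3, 4, 5, 6, 7, 8, 9], the degrees are [2, 2, 1, 2, 2, 1, 2, 2, 2], giving D = diag(2, 2, 1, 2, 2, 1, 2, 2, 2) and L = D - A. Since every row of L sums to 0, the all-ones vector is in the kernel and 0 is an eigenvalue. The 2 zero eigenvalues correspond to the 2 connected components. The largest eigenvalue, 4, is at most the vertex count 9.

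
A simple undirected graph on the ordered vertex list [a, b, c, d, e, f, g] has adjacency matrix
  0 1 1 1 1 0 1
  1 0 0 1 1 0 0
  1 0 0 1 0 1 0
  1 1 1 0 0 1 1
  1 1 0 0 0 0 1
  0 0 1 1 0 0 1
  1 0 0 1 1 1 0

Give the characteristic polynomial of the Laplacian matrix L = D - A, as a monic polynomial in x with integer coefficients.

x^7 - 26x^6 + 274x^5 - 1494x^4 + 4431x^3 - 6748x^2 + 4095x

Reading degrees in the order [a, b, c, d, e, f, g] gives [5, 3, 3, 5, 3, 3, 4]; set D = diag(5, 3, 3, 5, 3, 3, 4) and form L = D - A. L has integer entries, so p(x) = det(xI - L) has integer coefficients. Expanding the determinant yields x^7 - 26x^6 + 274x^5 - 1494x^4 + 4431x^3 - 6748x^2 + 4095x. The constant term is 0 because L is singular (the all-ones vector lies in its kernel).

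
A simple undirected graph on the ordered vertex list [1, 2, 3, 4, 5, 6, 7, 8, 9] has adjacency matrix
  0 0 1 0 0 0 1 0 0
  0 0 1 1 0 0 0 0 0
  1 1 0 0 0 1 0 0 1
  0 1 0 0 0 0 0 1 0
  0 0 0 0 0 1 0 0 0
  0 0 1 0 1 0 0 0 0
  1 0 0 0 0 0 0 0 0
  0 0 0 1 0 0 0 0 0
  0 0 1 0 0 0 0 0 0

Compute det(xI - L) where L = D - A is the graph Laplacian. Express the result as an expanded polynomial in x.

x^9 - 16x^8 + 102x^7 - 336x^6 + 617x^5 - 634x^4 + 348x^3 - 92x^2 + 9x

Each diagonal entry of L is the vertex degree and each off-diagonal entry is -1 where an edge is present, 0 otherwise; in the order [1, 2, 3, 4, 5, 6, 7, 8, 9] the diagonal is [2, 2, 4, 2, 1, 2, 1, 1, 1]. Computing det(xI - L) by cofactor expansion (or equivalently via sum-over-permutations) gives x^9 - 16x^8 + 102x^7 - 336x^6 + 617x^5 - 634x^4 + 348x^3 - 92x^2 + 9x. Since p(0) = det(-L) = 0, x divides p(x).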